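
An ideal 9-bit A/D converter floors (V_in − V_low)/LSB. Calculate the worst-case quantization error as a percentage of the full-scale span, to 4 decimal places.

0.1953 %

Truncating → worst-case error = 1 LSB = V_FS/2^9, so 100/512 = 0.195312 % of full scale.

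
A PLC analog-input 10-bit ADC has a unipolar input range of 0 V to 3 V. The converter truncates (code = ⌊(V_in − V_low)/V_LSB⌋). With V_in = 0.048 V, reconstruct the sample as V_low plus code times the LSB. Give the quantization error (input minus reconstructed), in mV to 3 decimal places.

1.125 mV

LSB = 3/2^10 = 2.930 mV.
(0.048 − 0)/0.00292969 = 16.3840; ⌊·⌋ gives code 16.
Code 16 maps back to 0 + 16×0.00292969 V = 0.046875 V.
V_in − V_rec = 0.001125 V = 1.125 mV.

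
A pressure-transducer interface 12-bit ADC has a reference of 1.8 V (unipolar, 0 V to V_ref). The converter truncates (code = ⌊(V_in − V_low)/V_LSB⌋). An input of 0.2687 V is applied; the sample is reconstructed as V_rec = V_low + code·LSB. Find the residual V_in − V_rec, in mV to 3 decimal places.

0.194 mV

LSB = 1.8/2^12 = 439.45 µV.
Scaled input = 611.4418 LSBs, so code = 611.
Reconstructed: 0.26850586 V.
Error = 0.2687 − 0.26850586 = 0.000194141 V = 0.194 mV.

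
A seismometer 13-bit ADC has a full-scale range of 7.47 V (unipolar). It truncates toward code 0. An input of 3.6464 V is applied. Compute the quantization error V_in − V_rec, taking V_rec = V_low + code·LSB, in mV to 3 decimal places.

One LSB is 7.47 V / 8192 = 0.912 mV.
Scaled input = 3998.8365 LSBs, so code = 3998.
V_rec = 0 + 3998·0.000911865 = 3.6456372 V.
Difference: 0.000762793 V → 0.763 mV.

0.763 mV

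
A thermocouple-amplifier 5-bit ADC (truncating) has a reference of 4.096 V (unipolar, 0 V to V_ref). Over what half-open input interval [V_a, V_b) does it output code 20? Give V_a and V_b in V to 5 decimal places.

[2.56000 V, 2.68800 V)

LSB = 4.096/2^5 = 128.000 mV.
V_a = V_low + 20·LSB = 2.56 V; V_b = V_low + 21·LSB = 2.688 V.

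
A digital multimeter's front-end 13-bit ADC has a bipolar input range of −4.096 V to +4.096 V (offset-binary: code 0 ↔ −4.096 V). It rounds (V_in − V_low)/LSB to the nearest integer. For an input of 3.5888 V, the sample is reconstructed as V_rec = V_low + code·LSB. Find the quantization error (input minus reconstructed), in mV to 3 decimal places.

Step size: 8.192 V ÷ 2^13 = 1.000 mV.
Scaled input = 7684.8000 LSBs, so code = 7685.
Reconstructed: 3.589 V.
Error = 3.5888 − 3.589 = -0.0002 V = -0.200 mV.

-0.200 mV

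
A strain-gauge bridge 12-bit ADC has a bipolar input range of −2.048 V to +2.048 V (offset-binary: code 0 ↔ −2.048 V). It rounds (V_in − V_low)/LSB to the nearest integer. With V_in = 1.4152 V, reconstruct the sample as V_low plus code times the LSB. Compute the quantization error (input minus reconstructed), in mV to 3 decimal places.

0.200 mV

Step size: 4.096 V ÷ 2^12 = 1.000 mV.
(V_in − V_low)/LSB = (1.4152 − (−2.048))/0.001 = 3463.2000 → code 3463 (round).
Reconstructed: 1.415 V.
V_in − V_rec = 0.0002 V = 0.200 mV.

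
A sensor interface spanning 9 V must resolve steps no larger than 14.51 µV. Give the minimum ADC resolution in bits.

20 bits

Number of steps required ≥ 9 V / 14.51 µV = 620261.89.
Need 2^N ≥ 620261.89; 2^19 = 524288, 2^20 = 1048576.
Minimum N = 20.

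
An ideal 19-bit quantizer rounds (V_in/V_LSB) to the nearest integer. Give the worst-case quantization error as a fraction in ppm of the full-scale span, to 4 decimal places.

0.9537 ppm

Rounding → worst-case error = ½ LSB = V_FS/2^20, so 1e+06/1048576 = 0.953674 ppm of full scale.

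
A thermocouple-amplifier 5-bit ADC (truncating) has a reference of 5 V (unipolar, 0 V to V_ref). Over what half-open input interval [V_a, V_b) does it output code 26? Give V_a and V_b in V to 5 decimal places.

[4.06250 V, 4.21875 V)

LSB = 5/2^5 = 156.250 mV.
V_a = V_low + 26·LSB = 4.0625 V; V_b = V_low + 27·LSB = 4.21875 V.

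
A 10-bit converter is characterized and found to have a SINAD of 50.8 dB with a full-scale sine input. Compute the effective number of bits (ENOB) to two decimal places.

ENOB = (SINAD − 1.76) / 6.02 = (50.8 − 1.76)/6.02 = 8.146.

8.15 bits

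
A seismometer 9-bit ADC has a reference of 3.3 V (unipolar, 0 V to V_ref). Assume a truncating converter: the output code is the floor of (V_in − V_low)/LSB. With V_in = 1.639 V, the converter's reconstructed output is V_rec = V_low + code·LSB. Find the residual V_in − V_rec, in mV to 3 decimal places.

Step size: 3.3 V ÷ 2^9 = 6.445 mV.
(1.639 − 0)/0.00644531 = 254.2933; ⌊·⌋ gives code 254.
Code 254 maps back to 0 + 254×0.00644531 V = 1.6371094 V.
Difference: 0.00189062 V → 1.891 mV.

1.891 mV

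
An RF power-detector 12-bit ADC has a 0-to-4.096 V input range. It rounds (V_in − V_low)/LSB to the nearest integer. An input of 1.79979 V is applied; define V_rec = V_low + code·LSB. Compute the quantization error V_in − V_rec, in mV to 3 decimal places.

-0.210 mV

One LSB is 4.096 V / 4096 = 1.000 mV.
Scaled input = 1799.7900 LSBs, so code = 1800.
V_rec = 0 + 1800·0.001 = 1.8 V.
Error = 1.79979 − 1.8 = -0.00021 V = -0.210 mV.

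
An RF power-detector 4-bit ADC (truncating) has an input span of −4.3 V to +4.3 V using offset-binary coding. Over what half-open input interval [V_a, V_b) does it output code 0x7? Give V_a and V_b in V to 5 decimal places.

LSB = 8.6/2^4 = 0.5375 V.
Code 0x7 = 7 decimal.
V_a = V_low + 7·LSB = -0.5375 V; V_b = V_low + 8·LSB = 0 V.

[-0.53750 V, 0.00000 V)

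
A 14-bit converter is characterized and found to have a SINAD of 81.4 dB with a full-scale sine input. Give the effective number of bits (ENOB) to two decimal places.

13.23 bits

ENOB = (SINAD − 1.76) / 6.02 = (81.4 − 1.76)/6.02 = 13.229.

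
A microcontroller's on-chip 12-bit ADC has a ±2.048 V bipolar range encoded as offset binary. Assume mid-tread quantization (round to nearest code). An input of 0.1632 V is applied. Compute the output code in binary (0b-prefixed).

LSB = 4.096 V / 4096 = 1.000 mV.
(V_in − V_low)/LSB = (0.1632 − (−2.048)) / 0.001 = 2211.200.
round(2211.200) = 2211.
In binary (0b-prefixed): 0b100010100011.

code 0b100010100011 (decimal 2211)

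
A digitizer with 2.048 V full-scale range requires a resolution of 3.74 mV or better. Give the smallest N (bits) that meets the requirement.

Number of steps required ≥ 2.048 V / 3.74 mV = 547.59.
Need 2^N ≥ 547.59; 2^9 = 512, 2^10 = 1024.
Minimum N = 10.

10 bits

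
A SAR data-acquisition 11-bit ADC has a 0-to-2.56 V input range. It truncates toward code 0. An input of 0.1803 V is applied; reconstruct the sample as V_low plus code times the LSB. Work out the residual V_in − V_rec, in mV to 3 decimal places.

Step size: 2.56 V ÷ 2^11 = 1.250 mV.
(0.1803 − 0)/0.00125 = 144.2400; ⌊·⌋ gives code 144.
Reconstructed: 0.18 V.
Error = 0.1803 − 0.18 = 0.0003 V = 0.300 mV.

0.300 mV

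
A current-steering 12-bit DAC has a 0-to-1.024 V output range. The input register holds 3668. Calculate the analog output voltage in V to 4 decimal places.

0.9170 V

LSB = 1.024 V / 2^12 = 250.00 µV.
V_out = 0 + 3668 × 0.00025 V = 0.917 V.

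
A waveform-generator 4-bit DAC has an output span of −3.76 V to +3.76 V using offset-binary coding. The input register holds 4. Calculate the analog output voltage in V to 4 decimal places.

LSB = 7.52 V / 2^4 = 470.000 mV.
V_out = (−3.76) + 4 × 0.47 V = -1.88 V.

-1.8800 V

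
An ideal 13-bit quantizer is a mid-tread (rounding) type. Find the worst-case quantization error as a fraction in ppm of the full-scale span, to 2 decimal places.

Rounding → worst-case error = ½ LSB = V_FS/2^14, so 1e+06/16384 = 61.0352 ppm of full scale.

61.04 ppm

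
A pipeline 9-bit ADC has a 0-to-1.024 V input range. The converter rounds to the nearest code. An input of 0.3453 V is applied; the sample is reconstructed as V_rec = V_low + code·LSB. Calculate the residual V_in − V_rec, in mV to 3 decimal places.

-0.700 mV

One LSB is 1.024 V / 512 = 2.000 mV.
(V_in − V_low)/LSB = (0.3453 − 0)/0.002 = 172.6500 → code 173 (round).
Code 173 maps back to 0 + 173×0.002 V = 0.346 V.
Difference: -0.0007 V → -0.700 mV.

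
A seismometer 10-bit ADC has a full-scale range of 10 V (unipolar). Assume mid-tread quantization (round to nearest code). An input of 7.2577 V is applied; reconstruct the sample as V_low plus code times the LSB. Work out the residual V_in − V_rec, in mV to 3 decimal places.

Step size: 10 V ÷ 2^10 = 9.766 mV.
(V_in − V_low)/LSB = (7.2577 − 0)/0.00976562 = 743.1885 → code 743 (round).
V_rec = 0 + 743·0.00976562 = 7.2558594 V.
Error = 7.2577 − 7.2558594 = 0.00184063 V = 1.841 mV.

1.841 mV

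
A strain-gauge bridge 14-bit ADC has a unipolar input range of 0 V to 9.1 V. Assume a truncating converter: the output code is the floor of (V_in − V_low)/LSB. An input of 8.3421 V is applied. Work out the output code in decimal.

code 15019

LSB = 9.1 V / 16384 = 0.555 mV.
Input sits at 15019.447 steps above V_low.
So the output code is 15019.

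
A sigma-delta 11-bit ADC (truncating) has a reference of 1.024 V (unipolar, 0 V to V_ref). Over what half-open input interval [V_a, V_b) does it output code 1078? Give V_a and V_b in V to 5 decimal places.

[0.53900 V, 0.53950 V)

LSB = 1.024/2^11 = 0.500 mV.
V_a = V_low + 1078·LSB = 0.539 V; V_b = V_low + 1079·LSB = 0.5395 V.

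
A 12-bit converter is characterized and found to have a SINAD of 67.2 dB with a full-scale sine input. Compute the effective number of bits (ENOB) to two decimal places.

ENOB = (SINAD − 1.76) / 6.02 = (67.2 − 1.76)/6.02 = 10.870.

10.87 bits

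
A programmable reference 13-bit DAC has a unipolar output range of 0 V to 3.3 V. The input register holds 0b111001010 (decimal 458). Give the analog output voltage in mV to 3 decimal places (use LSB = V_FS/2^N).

184.497 mV

LSB = 3.3 V / 2^13 = 402.83 µV.
Code 0b111001010 = 458 decimal.
V_out = 0 + 458 × 0.000402832 V = 0.184497 V.
= 184.497 mV.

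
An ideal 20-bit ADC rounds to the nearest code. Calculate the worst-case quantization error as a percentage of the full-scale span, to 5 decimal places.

Rounding → worst-case error = ½ LSB = V_FS/2^21, so 100/2097152 = 4.76837e-05 % of full scale.

0.00005 %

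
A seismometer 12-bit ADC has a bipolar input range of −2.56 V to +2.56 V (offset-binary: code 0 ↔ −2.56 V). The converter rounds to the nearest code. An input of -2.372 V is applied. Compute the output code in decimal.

LSB = 5.12 V / 4096 = 1.250 mV.
(-2.372 − (−2.56)) / 0.00125 = 150.400 LSBs.
round(150.400) = 150.

code 150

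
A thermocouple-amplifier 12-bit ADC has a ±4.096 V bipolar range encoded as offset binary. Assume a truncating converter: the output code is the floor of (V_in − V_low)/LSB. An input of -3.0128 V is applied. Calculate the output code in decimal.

With 4096 levels over 8.192 V, one step is 2.000 mV.
(-3.0128 − (−4.096)) / 0.002 = 541.600 LSBs.
So the output code is 541.

code 541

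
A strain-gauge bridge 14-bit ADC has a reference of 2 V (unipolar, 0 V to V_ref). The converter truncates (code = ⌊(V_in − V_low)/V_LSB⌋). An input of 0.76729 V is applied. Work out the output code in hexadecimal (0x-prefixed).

Full-scale span = 2 V; LSB = 2/2^14 = 122.07 µV.
(V_in − V_low)/LSB = (0.76729 − 0) / 0.00012207 = 6285.640.
So the output code is 6285.
In hexadecimal (0x-prefixed): 0x188D.

code 0x188D (decimal 6285)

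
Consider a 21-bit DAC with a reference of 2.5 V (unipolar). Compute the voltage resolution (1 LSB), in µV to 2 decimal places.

Full-scale span = 2.5 V.
LSB = 2.5 / 2^21 = 2.5 / 2097152 = 1.19209e-06 V = 1.19 µV.

1.19 µV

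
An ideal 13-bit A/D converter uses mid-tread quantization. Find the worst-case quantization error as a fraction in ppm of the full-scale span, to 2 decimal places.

Rounding → worst-case error = ½ LSB = V_FS/2^14, so 1e+06/16384 = 61.0352 ppm of full scale.

61.04 ppm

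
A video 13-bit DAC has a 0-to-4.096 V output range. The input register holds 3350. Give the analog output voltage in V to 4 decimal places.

LSB = 4.096 V / 2^13 = 0.500 mV.
V_out = 0 + 3350 × 0.0005 V = 1.675 V.

1.6750 V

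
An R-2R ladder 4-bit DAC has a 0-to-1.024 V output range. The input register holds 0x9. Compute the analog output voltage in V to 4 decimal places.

0.5760 V

LSB = 1.024 V / 2^4 = 64.000 mV.
Code 0x9 = 9 decimal.
V_out = 0 + 9 × 0.064 V = 0.576 V.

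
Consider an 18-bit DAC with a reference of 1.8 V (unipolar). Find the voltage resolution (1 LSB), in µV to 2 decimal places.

Full-scale span = 1.8 V.
LSB = 1.8 / 2^18 = 1.8 / 262144 = 6.86646e-06 V = 6.87 µV.

6.87 µV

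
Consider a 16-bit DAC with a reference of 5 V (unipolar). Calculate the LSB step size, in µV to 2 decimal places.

76.29 µV

Full-scale span = 5 V.
LSB = 5 / 2^16 = 5 / 65536 = 7.62939e-05 V = 76.29 µV.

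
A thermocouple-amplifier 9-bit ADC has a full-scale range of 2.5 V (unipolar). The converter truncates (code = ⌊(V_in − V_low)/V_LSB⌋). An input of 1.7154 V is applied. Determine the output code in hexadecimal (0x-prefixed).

code 0x15F (decimal 351)

With 512 levels over 2.5 V, one step is 4.883 mV.
(V_in − V_low)/LSB = (1.7154 − 0) / 0.00488281 = 351.314.
Floor → code 351.
In hexadecimal (0x-prefixed): 0x15F.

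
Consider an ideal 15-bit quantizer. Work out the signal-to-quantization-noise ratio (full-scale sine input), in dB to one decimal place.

92.1 dB

SNR ≈ 6.02·N + 1.76 dB = 6.02·15 + 1.76 = 92.06 dB.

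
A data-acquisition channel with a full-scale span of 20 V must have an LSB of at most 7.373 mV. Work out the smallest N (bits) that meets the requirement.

12 bits

Number of steps required ≥ 20 V / 7.373 mV = 2712.60.
Need 2^N ≥ 2712.60; 2^11 = 2048, 2^12 = 4096.
Minimum N = 12.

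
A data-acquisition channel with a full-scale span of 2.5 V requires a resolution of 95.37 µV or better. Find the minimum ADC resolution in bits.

Number of steps required ≥ 2.5 V / 95.37 µV = 26213.69.
Need 2^N ≥ 26213.69; 2^14 = 16384, 2^15 = 32768.
Minimum N = 15.

15 bits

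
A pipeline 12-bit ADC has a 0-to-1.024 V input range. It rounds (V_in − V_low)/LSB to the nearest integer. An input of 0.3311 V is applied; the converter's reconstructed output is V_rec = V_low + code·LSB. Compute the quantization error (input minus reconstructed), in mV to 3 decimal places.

Step size: 1.024 V ÷ 2^12 = 250.00 µV.
(0.3311 − 0)/0.00025 = 1324.4000; round gives code 1324.
V_rec = 0 + 1324·0.00025 = 0.331 V.
Difference: 0.0001 V → 0.100 mV.

0.100 mV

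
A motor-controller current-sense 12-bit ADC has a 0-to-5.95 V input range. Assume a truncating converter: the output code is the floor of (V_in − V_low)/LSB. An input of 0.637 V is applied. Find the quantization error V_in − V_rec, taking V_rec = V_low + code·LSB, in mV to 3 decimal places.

Step size: 5.95 V ÷ 2^12 = 1.453 mV.
(V_in − V_low)/LSB = (0.637 − 0)/0.00145264 = 438.5129 → code 438 (floor).
V_rec = 0 + 438·0.00145264 = 0.63625488 V.
V_in − V_rec = 0.000745117 V = 0.745 mV.

0.745 mV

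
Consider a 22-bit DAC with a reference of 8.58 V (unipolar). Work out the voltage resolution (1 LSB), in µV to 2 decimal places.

2.05 µV

Full-scale span = 8.58 V.
LSB = 8.58 / 2^22 = 8.58 / 4194304 = 2.04563e-06 V = 2.05 µV.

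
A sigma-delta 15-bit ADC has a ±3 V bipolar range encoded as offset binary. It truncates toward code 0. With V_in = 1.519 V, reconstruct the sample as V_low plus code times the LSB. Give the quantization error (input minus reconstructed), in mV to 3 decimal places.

0.140 mV

LSB = 6/2^15 = 183.11 µV.
(V_in − V_low)/LSB = (1.519 − (−3))/0.000183105 = 24679.7653 → code 24679 (floor).
Code 24679 maps back to (−3) + 24679×0.000183105 V = 1.5188599 V.
V_in − V_rec = 0.000140137 V = 0.140 mV.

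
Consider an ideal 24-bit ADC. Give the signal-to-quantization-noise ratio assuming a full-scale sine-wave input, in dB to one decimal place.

SNR ≈ 6.02·N + 1.76 dB = 6.02·24 + 1.76 = 146.24 dB.

146.2 dB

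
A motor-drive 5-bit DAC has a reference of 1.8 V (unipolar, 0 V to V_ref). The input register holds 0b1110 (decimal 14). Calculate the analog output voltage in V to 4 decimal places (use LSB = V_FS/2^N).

LSB = 1.8 V / 2^5 = 56.250 mV.
Code 0b1110 = 14 decimal.
V_out = 0 + 14 × 0.05625 V = 0.7875 V.

0.7875 V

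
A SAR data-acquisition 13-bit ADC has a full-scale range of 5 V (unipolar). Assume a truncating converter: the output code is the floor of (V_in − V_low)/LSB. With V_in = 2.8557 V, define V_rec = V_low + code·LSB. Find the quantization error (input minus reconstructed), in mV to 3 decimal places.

0.475 mV

One LSB is 5 V / 8192 = 0.610 mV.
(V_in − V_low)/LSB = (2.8557 − 0)/0.000610352 = 4678.7789 → code 4678 (floor).
Reconstructed: 2.8552246 V.
Difference: 0.000475391 V → 0.475 mV.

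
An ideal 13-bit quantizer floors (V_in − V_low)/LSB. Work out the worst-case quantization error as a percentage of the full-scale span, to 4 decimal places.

Truncating → worst-case error = 1 LSB = V_FS/2^13, so 100/8192 = 0.012207 % of full scale.

0.0122 %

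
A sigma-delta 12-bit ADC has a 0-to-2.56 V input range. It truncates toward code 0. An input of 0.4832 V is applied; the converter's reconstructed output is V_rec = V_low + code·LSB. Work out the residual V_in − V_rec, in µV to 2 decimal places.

Step size: 2.56 V ÷ 2^12 = 0.625 mV.
Scaled input = 773.1200 LSBs, so code = 773.
Reconstructed: 0.483125 V.
Difference: 7.5e-05 V → 75.00 µV.

75.00 µV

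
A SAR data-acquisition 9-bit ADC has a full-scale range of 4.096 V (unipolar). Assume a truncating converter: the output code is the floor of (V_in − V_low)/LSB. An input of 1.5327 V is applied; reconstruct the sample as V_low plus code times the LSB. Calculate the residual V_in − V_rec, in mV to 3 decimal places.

4.700 mV

One LSB is 4.096 V / 512 = 8.000 mV.
(V_in − V_low)/LSB = (1.5327 − 0)/0.008 = 191.5875 → code 191 (floor).
Code 191 maps back to 0 + 191×0.008 V = 1.528 V.
Error = 1.5327 − 1.528 = 0.0047 V = 4.700 mV.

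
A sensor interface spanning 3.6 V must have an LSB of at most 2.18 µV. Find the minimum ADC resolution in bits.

21 bits

Number of steps required ≥ 3.6 V / 2.18 µV = 1651376.15.
Need 2^N ≥ 1651376.15; 2^20 = 1048576, 2^21 = 2097152.
Minimum N = 21.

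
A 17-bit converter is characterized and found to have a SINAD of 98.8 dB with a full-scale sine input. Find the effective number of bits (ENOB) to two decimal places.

ENOB = (SINAD − 1.76) / 6.02 = (98.8 − 1.76)/6.02 = 16.120.

16.12 bits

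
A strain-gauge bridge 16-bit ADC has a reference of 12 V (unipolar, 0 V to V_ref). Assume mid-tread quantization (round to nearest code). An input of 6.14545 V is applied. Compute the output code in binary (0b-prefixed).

With 65536 levels over 12 V, one step is 183.11 µV.
(6.14545 − 0) / 0.000183105 = 33562.351 LSBs.
Round → code 33562.
In binary (0b-prefixed): 0b1000001100011010.

code 0b1000001100011010 (decimal 33562)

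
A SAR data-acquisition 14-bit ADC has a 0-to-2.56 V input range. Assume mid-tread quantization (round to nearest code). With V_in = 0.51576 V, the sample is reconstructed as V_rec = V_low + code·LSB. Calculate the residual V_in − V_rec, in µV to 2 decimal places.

One LSB is 2.56 V / 16384 = 156.25 µV.
(0.51576 − 0)/0.00015625 = 3300.8640; round gives code 3301.
V_rec = 0 + 3301·0.00015625 = 0.51578125 V.
V_in − V_rec = -2.125e-05 V = -21.25 µV.

-21.25 µV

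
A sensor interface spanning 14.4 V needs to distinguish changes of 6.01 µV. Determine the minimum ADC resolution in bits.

Number of steps required ≥ 14.4 V / 6.01 µV = 2396006.66.
Need 2^N ≥ 2396006.66; 2^21 = 2097152, 2^22 = 4194304.
Minimum N = 22.

22 bits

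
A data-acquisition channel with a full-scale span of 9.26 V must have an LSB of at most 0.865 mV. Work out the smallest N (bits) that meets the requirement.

14 bits

Number of steps required ≥ 9.26 V / 0.865 mV = 10705.20.
Need 2^N ≥ 10705.20; 2^13 = 8192, 2^14 = 16384.
Minimum N = 14.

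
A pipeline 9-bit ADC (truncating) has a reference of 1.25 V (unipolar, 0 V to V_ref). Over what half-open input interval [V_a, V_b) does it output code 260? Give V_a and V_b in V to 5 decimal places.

LSB = 1.25/2^9 = 2.441 mV.
V_a = V_low + 260·LSB = 0.634766 V; V_b = V_low + 261·LSB = 0.637207 V.

[0.63477 V, 0.63721 V)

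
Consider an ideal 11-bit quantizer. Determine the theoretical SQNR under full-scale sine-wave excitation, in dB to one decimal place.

68.0 dB

SNR ≈ 6.02·N + 1.76 dB = 6.02·11 + 1.76 = 67.98 dB.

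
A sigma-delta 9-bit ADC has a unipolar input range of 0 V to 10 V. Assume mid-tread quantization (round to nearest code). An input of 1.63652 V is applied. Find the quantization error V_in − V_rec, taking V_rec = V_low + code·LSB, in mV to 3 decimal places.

One LSB is 10 V / 512 = 19.531 mV.
(1.63652 − 0)/0.0195312 = 83.7898; round gives code 84.
Reconstructed: 1.640625 V.
Difference: -0.004105 V → -4.105 mV.

-4.105 mV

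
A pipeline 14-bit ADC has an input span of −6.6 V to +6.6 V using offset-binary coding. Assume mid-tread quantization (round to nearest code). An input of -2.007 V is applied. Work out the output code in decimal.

Full-scale span = 13.2 V; LSB = 13.2/2^14 = 0.806 mV.
Input sits at 5700.887 steps above V_low.
So the output code is 5701.

code 5701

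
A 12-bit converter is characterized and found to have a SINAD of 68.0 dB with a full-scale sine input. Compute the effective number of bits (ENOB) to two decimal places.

11.00 bits

ENOB = (SINAD − 1.76) / 6.02 = (68.0 − 1.76)/6.02 = 11.003.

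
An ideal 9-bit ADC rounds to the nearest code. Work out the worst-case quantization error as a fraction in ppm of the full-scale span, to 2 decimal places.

Rounding → worst-case error = ½ LSB = V_FS/2^10, so 1e+06/1024 = 976.562 ppm of full scale.

976.56 ppm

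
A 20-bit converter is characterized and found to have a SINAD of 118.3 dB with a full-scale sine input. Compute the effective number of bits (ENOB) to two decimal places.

19.36 bits

ENOB = (SINAD − 1.76) / 6.02 = (118.3 − 1.76)/6.02 = 19.359.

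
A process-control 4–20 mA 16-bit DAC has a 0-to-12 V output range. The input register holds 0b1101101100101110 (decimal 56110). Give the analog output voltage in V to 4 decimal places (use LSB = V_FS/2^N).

LSB = 12 V / 2^16 = 183.11 µV.
Code 0b1101101100101110 = 56110 decimal.
V_out = 0 + 56110 × 0.000183105 V = 10.274 V.

10.2740 V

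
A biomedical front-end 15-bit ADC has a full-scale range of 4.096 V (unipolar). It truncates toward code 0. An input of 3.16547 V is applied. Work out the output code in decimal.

Full-scale span = 4.096 V; LSB = 4.096/2^15 = 125.00 µV.
Input sits at 25323.760 steps above V_low.
⌊·⌋(25323.760) = 25323.

code 25323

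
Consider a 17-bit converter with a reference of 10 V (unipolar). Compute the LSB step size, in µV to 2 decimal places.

76.29 µV

Full-scale span = 10 V.
LSB = 10 / 2^17 = 10 / 131072 = 7.62939e-05 V = 76.29 µV.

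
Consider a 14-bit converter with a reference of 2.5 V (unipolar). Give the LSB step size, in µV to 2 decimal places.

Full-scale span = 2.5 V.
LSB = 2.5 / 2^14 = 2.5 / 16384 = 0.000152588 V = 152.59 µV.

152.59 µV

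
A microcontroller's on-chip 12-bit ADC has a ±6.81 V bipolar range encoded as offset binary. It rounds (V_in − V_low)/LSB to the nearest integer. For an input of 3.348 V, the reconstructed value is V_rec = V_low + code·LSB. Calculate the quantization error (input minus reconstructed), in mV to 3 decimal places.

-0.472 mV

One LSB is 13.62 V / 4096 = 3.325 mV.
Scaled input = 3054.8581 LSBs, so code = 3055.
Reconstructed: 3.3484717 V.
Error = 3.348 − 3.3484717 = -0.00047168 V = -0.472 mV.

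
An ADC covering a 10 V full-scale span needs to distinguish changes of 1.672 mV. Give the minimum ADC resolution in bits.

13 bits

Number of steps required ≥ 10 V / 1.672 mV = 5980.86.
Need 2^N ≥ 5980.86; 2^12 = 4096, 2^13 = 8192.
Minimum N = 13.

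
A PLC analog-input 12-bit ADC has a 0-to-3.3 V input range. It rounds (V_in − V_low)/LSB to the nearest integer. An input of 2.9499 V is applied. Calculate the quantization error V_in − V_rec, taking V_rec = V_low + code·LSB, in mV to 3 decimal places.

0.364 mV

One LSB is 3.3 V / 4096 = 0.806 mV.
(V_in − V_low)/LSB = (2.9499 − 0)/0.000805664 = 3661.4516 → code 3661 (round).
Reconstructed: 2.9495361 V.
Error = 2.9499 − 2.9495361 = 0.000363867 V = 0.364 mV.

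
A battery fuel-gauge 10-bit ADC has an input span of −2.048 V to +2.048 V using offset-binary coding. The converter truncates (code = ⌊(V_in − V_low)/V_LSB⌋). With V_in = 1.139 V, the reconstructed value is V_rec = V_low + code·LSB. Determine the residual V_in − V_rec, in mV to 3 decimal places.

One LSB is 4.096 V / 1024 = 4.000 mV.
(1.139 − (−2.048))/0.004 = 796.7500; ⌊·⌋ gives code 796.
Reconstructed: 1.136 V.
Difference: 0.003 V → 3.000 mV.

3.000 mV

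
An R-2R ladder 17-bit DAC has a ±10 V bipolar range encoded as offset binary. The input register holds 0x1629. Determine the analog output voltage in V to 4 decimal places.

-9.1344 V

LSB = 20 V / 2^17 = 152.59 µV.
Code 0x1629 = 5673 decimal.
V_out = (−10) + 5673 × 0.000152588 V = -9.13437 V.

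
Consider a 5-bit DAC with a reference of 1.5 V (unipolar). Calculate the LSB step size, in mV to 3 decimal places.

Full-scale span = 1.5 V.
LSB = 1.5 / 2^5 = 1.5 / 32 = 0.046875 V = 46.875 mV.

46.875 mV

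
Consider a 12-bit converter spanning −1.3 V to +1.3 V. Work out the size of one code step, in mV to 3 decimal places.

0.635 mV

Full-scale span = 2.6 V.
LSB = 2.6 / 2^12 = 2.6 / 4096 = 0.000634766 V = 0.635 mV.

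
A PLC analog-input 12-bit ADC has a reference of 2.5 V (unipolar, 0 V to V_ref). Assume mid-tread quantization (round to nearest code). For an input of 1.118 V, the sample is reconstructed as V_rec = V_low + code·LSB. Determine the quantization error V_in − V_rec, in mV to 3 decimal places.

One LSB is 2.5 V / 4096 = 0.610 mV.
(1.118 − 0)/0.000610352 = 1831.7312; round gives code 1832.
Code 1832 maps back to 0 + 1832×0.000610352 V = 1.1181641 V.
Error = 1.118 − 1.1181641 = -0.000164063 V = -0.164 mV.

-0.164 mV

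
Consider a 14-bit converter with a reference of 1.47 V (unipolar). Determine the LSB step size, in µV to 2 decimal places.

Full-scale span = 1.47 V.
LSB = 1.47 / 2^14 = 1.47 / 16384 = 8.97217e-05 V = 89.72 µV.

89.72 µV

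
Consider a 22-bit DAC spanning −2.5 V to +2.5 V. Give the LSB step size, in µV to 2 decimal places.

1.19 µV

Full-scale span = 5 V.
LSB = 5 / 2^22 = 5 / 4194304 = 1.19209e-06 V = 1.19 µV.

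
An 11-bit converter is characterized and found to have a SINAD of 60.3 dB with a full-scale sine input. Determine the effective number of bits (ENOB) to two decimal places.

9.72 bits

ENOB = (SINAD − 1.76) / 6.02 = (60.3 − 1.76)/6.02 = 9.724.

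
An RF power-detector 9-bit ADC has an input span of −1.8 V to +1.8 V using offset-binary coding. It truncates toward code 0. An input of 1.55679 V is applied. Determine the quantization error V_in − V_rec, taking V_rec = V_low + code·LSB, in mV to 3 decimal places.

2.884 mV

LSB = 3.6/2^9 = 7.031 mV.
Scaled input = 477.4101 LSBs, so code = 477.
V_rec = (−1.8) + 477·0.00703125 = 1.5539063 V.
V_in − V_rec = 0.00288375 V = 2.884 mV.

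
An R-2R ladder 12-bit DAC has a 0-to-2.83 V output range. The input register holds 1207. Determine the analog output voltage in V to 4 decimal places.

LSB = 2.83 V / 2^12 = 0.691 mV.
V_out = 0 + 1207 × 0.000690918 V = 0.833938 V.

0.8339 V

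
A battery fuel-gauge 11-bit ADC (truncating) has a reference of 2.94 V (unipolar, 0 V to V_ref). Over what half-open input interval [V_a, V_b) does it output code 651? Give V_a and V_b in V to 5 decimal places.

[0.93454 V, 0.93598 V)

LSB = 2.94/2^11 = 1.436 mV.
V_a = V_low + 651·LSB = 0.934541 V; V_b = V_low + 652·LSB = 0.935977 V.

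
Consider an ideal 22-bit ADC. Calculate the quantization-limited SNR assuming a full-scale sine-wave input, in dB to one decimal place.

SNR ≈ 6.02·N + 1.76 dB = 6.02·22 + 1.76 = 134.20 dB.

134.2 dB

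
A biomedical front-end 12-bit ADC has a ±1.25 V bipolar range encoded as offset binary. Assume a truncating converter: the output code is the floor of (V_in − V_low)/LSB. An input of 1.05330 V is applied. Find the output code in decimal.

With 4096 levels over 2.5 V, one step is 0.610 mV.
(1.05330 − (−1.25)) / 0.000610352 = 3773.727 LSBs.
Floor → code 3773.

code 3773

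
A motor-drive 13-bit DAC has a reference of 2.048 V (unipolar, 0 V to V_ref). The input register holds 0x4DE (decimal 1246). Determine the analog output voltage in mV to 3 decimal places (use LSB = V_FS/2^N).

LSB = 2.048 V / 2^13 = 250.00 µV.
Code 0x4DE = 1246 decimal.
V_out = 0 + 1246 × 0.00025 V = 0.3115 V.
= 311.500 mV.

311.500 mV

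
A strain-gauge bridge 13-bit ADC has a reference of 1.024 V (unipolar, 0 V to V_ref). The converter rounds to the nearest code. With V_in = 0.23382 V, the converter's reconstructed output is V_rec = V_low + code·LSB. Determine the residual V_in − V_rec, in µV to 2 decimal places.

-55.00 µV

One LSB is 1.024 V / 8192 = 125.00 µV.
(0.23382 − 0)/0.000125 = 1870.5600; round gives code 1871.
V_rec = 0 + 1871·0.000125 = 0.233875 V.
Error = 0.23382 − 0.233875 = -5.5e-05 V = -55.00 µV.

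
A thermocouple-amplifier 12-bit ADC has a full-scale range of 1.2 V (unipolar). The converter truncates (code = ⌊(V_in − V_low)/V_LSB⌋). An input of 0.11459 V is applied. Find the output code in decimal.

code 391

With 4096 levels over 1.2 V, one step is 292.97 µV.
Input sits at 391.134 steps above V_low.
⌊·⌋(391.134) = 391.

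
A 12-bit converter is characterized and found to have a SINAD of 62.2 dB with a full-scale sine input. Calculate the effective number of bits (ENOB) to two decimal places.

ENOB = (SINAD − 1.76) / 6.02 = (62.2 − 1.76)/6.02 = 10.040.

10.04 bits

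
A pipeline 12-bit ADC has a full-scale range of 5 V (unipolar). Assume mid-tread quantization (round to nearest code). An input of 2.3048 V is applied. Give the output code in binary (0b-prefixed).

With 4096 levels over 5 V, one step is 1.221 mV.
(V_in − V_low)/LSB = (2.3048 − 0) / 0.0012207 = 1888.092.
Round → code 1888.
In binary (0b-prefixed): 0b11101100000.

code 0b11101100000 (decimal 1888)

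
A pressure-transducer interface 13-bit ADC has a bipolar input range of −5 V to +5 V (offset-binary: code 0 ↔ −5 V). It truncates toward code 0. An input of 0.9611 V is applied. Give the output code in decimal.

LSB = 10 V / 8192 = 1.221 mV.
Input sits at 4883.333 steps above V_low.
Floor → code 4883.

code 4883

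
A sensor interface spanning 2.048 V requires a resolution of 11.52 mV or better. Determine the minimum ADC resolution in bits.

8 bits

Number of steps required ≥ 2.048 V / 11.52 mV = 177.78.
Need 2^N ≥ 177.78; 2^7 = 128, 2^8 = 256.
Minimum N = 8.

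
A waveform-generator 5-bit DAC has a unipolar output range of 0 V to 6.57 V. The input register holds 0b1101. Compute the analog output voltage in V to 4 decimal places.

2.6691 V

LSB = 6.57 V / 2^5 = 205.312 mV.
Code 0b1101 = 13 decimal.
V_out = 0 + 13 × 0.205313 V = 2.66906 V.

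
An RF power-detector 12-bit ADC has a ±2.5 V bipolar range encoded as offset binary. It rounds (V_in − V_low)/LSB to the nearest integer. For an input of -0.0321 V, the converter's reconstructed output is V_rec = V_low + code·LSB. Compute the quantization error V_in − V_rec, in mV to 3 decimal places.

One LSB is 5 V / 4096 = 1.221 mV.
(-0.0321 − (−2.5))/0.0012207 = 2021.7037; round gives code 2022.
Reconstructed: -0.031738281 V.
Error = -0.0321 − (−0.031738281) = -0.000361719 V = -0.362 mV.

-0.362 mV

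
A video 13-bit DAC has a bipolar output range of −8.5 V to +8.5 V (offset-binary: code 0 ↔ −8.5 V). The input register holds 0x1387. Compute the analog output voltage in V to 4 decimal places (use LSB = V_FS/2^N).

1.8739 V

LSB = 17 V / 2^13 = 2.075 mV.
Code 0x1387 = 4999 decimal.
V_out = (−8.5) + 4999 × 0.0020752 V = 1.8739 V.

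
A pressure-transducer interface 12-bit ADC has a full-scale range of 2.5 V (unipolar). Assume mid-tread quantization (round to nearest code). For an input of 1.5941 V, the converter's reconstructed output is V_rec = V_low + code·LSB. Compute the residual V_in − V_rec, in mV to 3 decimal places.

LSB = 2.5/2^12 = 0.610 mV.
Scaled input = 2611.7734 LSBs, so code = 2612.
Reconstructed: 1.5942383 V.
Error = 1.5941 − 1.5942383 = -0.000138281 V = -0.138 mV.

-0.138 mV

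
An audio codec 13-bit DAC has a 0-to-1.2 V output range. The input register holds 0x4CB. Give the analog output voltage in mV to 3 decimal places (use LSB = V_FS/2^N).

179.736 mV

LSB = 1.2 V / 2^13 = 146.48 µV.
Code 0x4CB = 1227 decimal.
V_out = 0 + 1227 × 0.000146484 V = 0.179736 V.
= 179.736 mV.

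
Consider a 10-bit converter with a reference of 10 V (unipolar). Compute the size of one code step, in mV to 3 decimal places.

9.766 mV

Full-scale span = 10 V.
LSB = 10 / 2^10 = 10 / 1024 = 0.00976562 V = 9.766 mV.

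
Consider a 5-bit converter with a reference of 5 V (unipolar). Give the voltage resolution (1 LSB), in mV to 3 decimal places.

156.250 mV

Full-scale span = 5 V.
LSB = 5 / 2^5 = 5 / 32 = 0.15625 V = 156.250 mV.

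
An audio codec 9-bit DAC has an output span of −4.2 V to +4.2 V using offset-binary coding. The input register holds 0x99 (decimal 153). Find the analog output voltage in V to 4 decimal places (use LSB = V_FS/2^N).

LSB = 8.4 V / 2^9 = 16.406 mV.
Code 0x99 = 153 decimal.
V_out = (−4.2) + 153 × 0.0164063 V = -1.68984 V.

-1.6898 V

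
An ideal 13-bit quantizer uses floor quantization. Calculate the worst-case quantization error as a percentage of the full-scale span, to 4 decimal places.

Truncating → worst-case error = 1 LSB = V_FS/2^13, so 100/8192 = 0.012207 % of full scale.

0.0122 %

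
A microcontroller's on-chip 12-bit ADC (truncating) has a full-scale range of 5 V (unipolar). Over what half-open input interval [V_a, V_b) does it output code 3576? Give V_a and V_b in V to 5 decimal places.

LSB = 5/2^12 = 1.221 mV.
V_a = V_low + 3576·LSB = 4.36523 V; V_b = V_low + 3577·LSB = 4.36646 V.

[4.36523 V, 4.36646 V)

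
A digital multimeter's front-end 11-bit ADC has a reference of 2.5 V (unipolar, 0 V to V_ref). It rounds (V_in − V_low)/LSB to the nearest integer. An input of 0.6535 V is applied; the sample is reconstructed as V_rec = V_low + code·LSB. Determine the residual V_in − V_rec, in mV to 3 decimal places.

One LSB is 2.5 V / 2048 = 1.221 mV.
Scaled input = 535.3472 LSBs, so code = 535.
Code 535 maps back to 0 + 535×0.0012207 V = 0.65307617 V.
Error = 0.6535 − 0.65307617 = 0.000423828 V = 0.424 mV.

0.424 mV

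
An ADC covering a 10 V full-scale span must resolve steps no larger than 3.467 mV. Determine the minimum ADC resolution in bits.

Number of steps required ≥ 10 V / 3.467 mV = 2884.34.
Need 2^N ≥ 2884.34; 2^11 = 2048, 2^12 = 4096.
Minimum N = 12.

12 bits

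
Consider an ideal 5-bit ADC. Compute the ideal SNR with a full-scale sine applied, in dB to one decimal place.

SNR ≈ 6.02·N + 1.76 dB = 6.02·5 + 1.76 = 31.86 dB.

31.9 dB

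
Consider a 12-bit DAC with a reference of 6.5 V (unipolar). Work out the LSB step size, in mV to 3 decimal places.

1.587 mV

Full-scale span = 6.5 V.
LSB = 6.5 / 2^12 = 6.5 / 4096 = 0.00158691 V = 1.587 mV.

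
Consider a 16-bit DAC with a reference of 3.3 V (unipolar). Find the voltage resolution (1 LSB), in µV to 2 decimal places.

50.35 µV

Full-scale span = 3.3 V.
LSB = 3.3 / 2^16 = 3.3 / 65536 = 5.0354e-05 V = 50.35 µV.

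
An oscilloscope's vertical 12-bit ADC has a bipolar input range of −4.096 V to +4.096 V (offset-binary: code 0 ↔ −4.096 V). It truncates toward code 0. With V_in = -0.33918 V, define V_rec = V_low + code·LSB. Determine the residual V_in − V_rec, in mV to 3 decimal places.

0.820 mV

Step size: 8.192 V ÷ 2^12 = 2.000 mV.
(-0.33918 − (−4.096))/0.002 = 1878.4100; ⌊·⌋ gives code 1878.
Code 1878 maps back to (−4.096) + 1878×0.002 V = -0.34 V.
V_in − V_rec = 0.00082 V = 0.820 mV.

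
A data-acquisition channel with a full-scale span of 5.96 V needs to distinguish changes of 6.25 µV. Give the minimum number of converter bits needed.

Number of steps required ≥ 5.96 V / 6.25 µV = 953600.00.
Need 2^N ≥ 953600.00; 2^19 = 524288, 2^20 = 1048576.
Minimum N = 20.

20 bits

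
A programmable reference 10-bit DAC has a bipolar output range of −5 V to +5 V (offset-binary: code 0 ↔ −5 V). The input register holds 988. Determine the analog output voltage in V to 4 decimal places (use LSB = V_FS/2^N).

4.6484 V

LSB = 10 V / 2^10 = 9.766 mV.
V_out = (−5) + 988 × 0.00976562 V = 4.64844 V.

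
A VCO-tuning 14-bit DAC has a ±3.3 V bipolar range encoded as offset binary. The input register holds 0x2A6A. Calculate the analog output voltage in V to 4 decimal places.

LSB = 6.6 V / 2^14 = 402.83 µV.
Code 0x2A6A = 10858 decimal.
V_out = (−3.3) + 10858 × 0.000402832 V = 1.07395 V.

1.0740 V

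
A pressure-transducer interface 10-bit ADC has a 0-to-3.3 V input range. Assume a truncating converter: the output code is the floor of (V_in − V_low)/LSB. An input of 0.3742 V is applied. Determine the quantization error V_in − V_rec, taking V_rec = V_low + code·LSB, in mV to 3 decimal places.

LSB = 3.3/2^10 = 3.223 mV.
(0.3742 − 0)/0.00322266 = 116.1154; ⌊·⌋ gives code 116.
Reconstructed: 0.37382813 V.
Error = 0.3742 − 0.37382813 = 0.000371875 V = 0.372 mV.

0.372 mV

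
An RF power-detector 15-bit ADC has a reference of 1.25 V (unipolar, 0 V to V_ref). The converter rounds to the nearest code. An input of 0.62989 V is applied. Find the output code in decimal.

code 16512

Full-scale span = 1.25 V; LSB = 1.25/2^15 = 38.15 µV.
Input sits at 16512.188 steps above V_low.
So the output code is 16512.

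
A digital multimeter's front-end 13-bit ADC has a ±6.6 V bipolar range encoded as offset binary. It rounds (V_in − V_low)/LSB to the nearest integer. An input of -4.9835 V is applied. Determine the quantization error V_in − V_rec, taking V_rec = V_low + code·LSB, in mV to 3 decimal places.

One LSB is 13.2 V / 8192 = 1.611 mV.
(-4.9835 − (−6.6))/0.00161133 = 1003.2097; round gives code 1003.
Code 1003 maps back to (−6.6) + 1003×0.00161133 V = -4.9838379 V.
Error = -4.9835 − (−4.9838379) = 0.000337891 V = 0.338 mV.

0.338 mV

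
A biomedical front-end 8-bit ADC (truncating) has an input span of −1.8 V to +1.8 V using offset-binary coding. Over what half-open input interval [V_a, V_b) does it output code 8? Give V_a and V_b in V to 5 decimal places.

[-1.68750 V, -1.67344 V)

LSB = 3.6/2^8 = 14.062 mV.
V_a = V_low + 8·LSB = -1.6875 V; V_b = V_low + 9·LSB = -1.67344 V.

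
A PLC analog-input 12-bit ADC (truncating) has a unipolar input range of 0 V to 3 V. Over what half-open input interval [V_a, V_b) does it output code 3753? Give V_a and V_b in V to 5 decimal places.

[2.74878 V, 2.74951 V)

LSB = 3/2^12 = 0.732 mV.
V_a = V_low + 3753·LSB = 2.74878 V; V_b = V_low + 3754·LSB = 2.74951 V.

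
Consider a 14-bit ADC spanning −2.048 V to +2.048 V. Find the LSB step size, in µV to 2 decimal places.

250.00 µV

Full-scale span = 4.096 V.
LSB = 4.096 / 2^14 = 4.096 / 16384 = 0.00025 V = 250.00 µV.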